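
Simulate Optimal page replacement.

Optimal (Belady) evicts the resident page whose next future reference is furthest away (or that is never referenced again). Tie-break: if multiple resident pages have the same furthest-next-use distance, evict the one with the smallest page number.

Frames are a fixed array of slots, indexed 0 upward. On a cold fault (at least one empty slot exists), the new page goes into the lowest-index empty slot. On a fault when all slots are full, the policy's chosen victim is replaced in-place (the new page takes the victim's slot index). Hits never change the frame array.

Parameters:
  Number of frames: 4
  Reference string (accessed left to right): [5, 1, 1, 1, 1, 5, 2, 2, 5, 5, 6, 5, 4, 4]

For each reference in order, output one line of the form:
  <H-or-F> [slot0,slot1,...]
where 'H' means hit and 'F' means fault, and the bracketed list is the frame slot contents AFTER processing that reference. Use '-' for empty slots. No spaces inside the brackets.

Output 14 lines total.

F [5,-,-,-]
F [5,1,-,-]
H [5,1,-,-]
H [5,1,-,-]
H [5,1,-,-]
H [5,1,-,-]
F [5,1,2,-]
H [5,1,2,-]
H [5,1,2,-]
H [5,1,2,-]
F [5,1,2,6]
H [5,1,2,6]
F [5,4,2,6]
H [5,4,2,6]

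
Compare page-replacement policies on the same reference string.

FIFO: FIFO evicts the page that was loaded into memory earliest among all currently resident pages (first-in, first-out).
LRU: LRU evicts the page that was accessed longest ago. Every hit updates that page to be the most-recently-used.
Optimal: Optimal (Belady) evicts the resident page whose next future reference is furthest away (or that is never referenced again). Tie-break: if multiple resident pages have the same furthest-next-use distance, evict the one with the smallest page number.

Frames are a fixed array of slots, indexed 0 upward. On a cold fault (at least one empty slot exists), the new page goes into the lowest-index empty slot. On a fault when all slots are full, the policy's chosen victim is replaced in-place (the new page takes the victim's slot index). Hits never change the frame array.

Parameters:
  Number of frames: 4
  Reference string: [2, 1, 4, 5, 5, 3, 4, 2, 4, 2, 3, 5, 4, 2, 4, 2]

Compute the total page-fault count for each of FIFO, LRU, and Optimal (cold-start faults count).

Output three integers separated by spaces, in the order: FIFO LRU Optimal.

Answer: 6 6 5

Derivation:
--- FIFO ---
  step 0: ref 2 -> FAULT, frames=[2,-,-,-] (faults so far: 1)
  step 1: ref 1 -> FAULT, frames=[2,1,-,-] (faults so far: 2)
  step 2: ref 4 -> FAULT, frames=[2,1,4,-] (faults so far: 3)
  step 3: ref 5 -> FAULT, frames=[2,1,4,5] (faults so far: 4)
  step 4: ref 5 -> HIT, frames=[2,1,4,5] (faults so far: 4)
  step 5: ref 3 -> FAULT, evict 2, frames=[3,1,4,5] (faults so far: 5)
  step 6: ref 4 -> HIT, frames=[3,1,4,5] (faults so far: 5)
  step 7: ref 2 -> FAULT, evict 1, frames=[3,2,4,5] (faults so far: 6)
  step 8: ref 4 -> HIT, frames=[3,2,4,5] (faults so far: 6)
  step 9: ref 2 -> HIT, frames=[3,2,4,5] (faults so far: 6)
  step 10: ref 3 -> HIT, frames=[3,2,4,5] (faults so far: 6)
  step 11: ref 5 -> HIT, frames=[3,2,4,5] (faults so far: 6)
  step 12: ref 4 -> HIT, frames=[3,2,4,5] (faults so far: 6)
  step 13: ref 2 -> HIT, frames=[3,2,4,5] (faults so far: 6)
  step 14: ref 4 -> HIT, frames=[3,2,4,5] (faults so far: 6)
  step 15: ref 2 -> HIT, frames=[3,2,4,5] (faults so far: 6)
  FIFO total faults: 6
--- LRU ---
  step 0: ref 2 -> FAULT, frames=[2,-,-,-] (faults so far: 1)
  step 1: ref 1 -> FAULT, frames=[2,1,-,-] (faults so far: 2)
  step 2: ref 4 -> FAULT, frames=[2,1,4,-] (faults so far: 3)
  step 3: ref 5 -> FAULT, frames=[2,1,4,5] (faults so far: 4)
  step 4: ref 5 -> HIT, frames=[2,1,4,5] (faults so far: 4)
  step 5: ref 3 -> FAULT, evict 2, frames=[3,1,4,5] (faults so far: 5)
  step 6: ref 4 -> HIT, frames=[3,1,4,5] (faults so far: 5)
  step 7: ref 2 -> FAULT, evict 1, frames=[3,2,4,5] (faults so far: 6)
  step 8: ref 4 -> HIT, frames=[3,2,4,5] (faults so far: 6)
  step 9: ref 2 -> HIT, frames=[3,2,4,5] (faults so far: 6)
  step 10: ref 3 -> HIT, frames=[3,2,4,5] (faults so far: 6)
  step 11: ref 5 -> HIT, frames=[3,2,4,5] (faults so far: 6)
  step 12: ref 4 -> HIT, frames=[3,2,4,5] (faults so far: 6)
  step 13: ref 2 -> HIT, frames=[3,2,4,5] (faults so far: 6)
  step 14: ref 4 -> HIT, frames=[3,2,4,5] (faults so far: 6)
  step 15: ref 2 -> HIT, frames=[3,2,4,5] (faults so far: 6)
  LRU total faults: 6
--- Optimal ---
  step 0: ref 2 -> FAULT, frames=[2,-,-,-] (faults so far: 1)
  step 1: ref 1 -> FAULT, frames=[2,1,-,-] (faults so far: 2)
  step 2: ref 4 -> FAULT, frames=[2,1,4,-] (faults so far: 3)
  step 3: ref 5 -> FAULT, frames=[2,1,4,5] (faults so far: 4)
  step 4: ref 5 -> HIT, frames=[2,1,4,5] (faults so far: 4)
  step 5: ref 3 -> FAULT, evict 1, frames=[2,3,4,5] (faults so far: 5)
  step 6: ref 4 -> HIT, frames=[2,3,4,5] (faults so far: 5)
  step 7: ref 2 -> HIT, frames=[2,3,4,5] (faults so far: 5)
  step 8: ref 4 -> HIT, frames=[2,3,4,5] (faults so far: 5)
  step 9: ref 2 -> HIT, frames=[2,3,4,5] (faults so far: 5)
  step 10: ref 3 -> HIT, frames=[2,3,4,5] (faults so far: 5)
  step 11: ref 5 -> HIT, frames=[2,3,4,5] (faults so far: 5)
  step 12: ref 4 -> HIT, frames=[2,3,4,5] (faults so far: 5)
  step 13: ref 2 -> HIT, frames=[2,3,4,5] (faults so far: 5)
  step 14: ref 4 -> HIT, frames=[2,3,4,5] (faults so far: 5)
  step 15: ref 2 -> HIT, frames=[2,3,4,5] (faults so far: 5)
  Optimal total faults: 5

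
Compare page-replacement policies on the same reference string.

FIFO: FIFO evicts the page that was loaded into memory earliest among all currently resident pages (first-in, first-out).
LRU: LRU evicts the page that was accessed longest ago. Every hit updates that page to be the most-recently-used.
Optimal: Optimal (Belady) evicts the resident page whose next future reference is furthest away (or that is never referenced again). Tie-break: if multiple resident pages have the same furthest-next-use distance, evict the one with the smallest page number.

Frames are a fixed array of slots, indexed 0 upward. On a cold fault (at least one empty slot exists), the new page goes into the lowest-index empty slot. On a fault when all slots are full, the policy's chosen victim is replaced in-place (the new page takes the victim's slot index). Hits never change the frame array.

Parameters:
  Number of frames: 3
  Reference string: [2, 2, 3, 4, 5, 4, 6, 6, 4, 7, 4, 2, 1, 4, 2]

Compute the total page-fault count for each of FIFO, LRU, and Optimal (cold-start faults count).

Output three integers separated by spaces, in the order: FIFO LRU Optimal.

--- FIFO ---
  step 0: ref 2 -> FAULT, frames=[2,-,-] (faults so far: 1)
  step 1: ref 2 -> HIT, frames=[2,-,-] (faults so far: 1)
  step 2: ref 3 -> FAULT, frames=[2,3,-] (faults so far: 2)
  step 3: ref 4 -> FAULT, frames=[2,3,4] (faults so far: 3)
  step 4: ref 5 -> FAULT, evict 2, frames=[5,3,4] (faults so far: 4)
  step 5: ref 4 -> HIT, frames=[5,3,4] (faults so far: 4)
  step 6: ref 6 -> FAULT, evict 3, frames=[5,6,4] (faults so far: 5)
  step 7: ref 6 -> HIT, frames=[5,6,4] (faults so far: 5)
  step 8: ref 4 -> HIT, frames=[5,6,4] (faults so far: 5)
  step 9: ref 7 -> FAULT, evict 4, frames=[5,6,7] (faults so far: 6)
  step 10: ref 4 -> FAULT, evict 5, frames=[4,6,7] (faults so far: 7)
  step 11: ref 2 -> FAULT, evict 6, frames=[4,2,7] (faults so far: 8)
  step 12: ref 1 -> FAULT, evict 7, frames=[4,2,1] (faults so far: 9)
  step 13: ref 4 -> HIT, frames=[4,2,1] (faults so far: 9)
  step 14: ref 2 -> HIT, frames=[4,2,1] (faults so far: 9)
  FIFO total faults: 9
--- LRU ---
  step 0: ref 2 -> FAULT, frames=[2,-,-] (faults so far: 1)
  step 1: ref 2 -> HIT, frames=[2,-,-] (faults so far: 1)
  step 2: ref 3 -> FAULT, frames=[2,3,-] (faults so far: 2)
  step 3: ref 4 -> FAULT, frames=[2,3,4] (faults so far: 3)
  step 4: ref 5 -> FAULT, evict 2, frames=[5,3,4] (faults so far: 4)
  step 5: ref 4 -> HIT, frames=[5,3,4] (faults so far: 4)
  step 6: ref 6 -> FAULT, evict 3, frames=[5,6,4] (faults so far: 5)
  step 7: ref 6 -> HIT, frames=[5,6,4] (faults so far: 5)
  step 8: ref 4 -> HIT, frames=[5,6,4] (faults so far: 5)
  step 9: ref 7 -> FAULT, evict 5, frames=[7,6,4] (faults so far: 6)
  step 10: ref 4 -> HIT, frames=[7,6,4] (faults so far: 6)
  step 11: ref 2 -> FAULT, evict 6, frames=[7,2,4] (faults so far: 7)
  step 12: ref 1 -> FAULT, evict 7, frames=[1,2,4] (faults so far: 8)
  step 13: ref 4 -> HIT, frames=[1,2,4] (faults so far: 8)
  step 14: ref 2 -> HIT, frames=[1,2,4] (faults so far: 8)
  LRU total faults: 8
--- Optimal ---
  step 0: ref 2 -> FAULT, frames=[2,-,-] (faults so far: 1)
  step 1: ref 2 -> HIT, frames=[2,-,-] (faults so far: 1)
  step 2: ref 3 -> FAULT, frames=[2,3,-] (faults so far: 2)
  step 3: ref 4 -> FAULT, frames=[2,3,4] (faults so far: 3)
  step 4: ref 5 -> FAULT, evict 3, frames=[2,5,4] (faults so far: 4)
  step 5: ref 4 -> HIT, frames=[2,5,4] (faults so far: 4)
  step 6: ref 6 -> FAULT, evict 5, frames=[2,6,4] (faults so far: 5)
  step 7: ref 6 -> HIT, frames=[2,6,4] (faults so far: 5)
  step 8: ref 4 -> HIT, frames=[2,6,4] (faults so far: 5)
  step 9: ref 7 -> FAULT, evict 6, frames=[2,7,4] (faults so far: 6)
  step 10: ref 4 -> HIT, frames=[2,7,4] (faults so far: 6)
  step 11: ref 2 -> HIT, frames=[2,7,4] (faults so far: 6)
  step 12: ref 1 -> FAULT, evict 7, frames=[2,1,4] (faults so far: 7)
  step 13: ref 4 -> HIT, frames=[2,1,4] (faults so far: 7)
  step 14: ref 2 -> HIT, frames=[2,1,4] (faults so far: 7)
  Optimal total faults: 7

Answer: 9 8 7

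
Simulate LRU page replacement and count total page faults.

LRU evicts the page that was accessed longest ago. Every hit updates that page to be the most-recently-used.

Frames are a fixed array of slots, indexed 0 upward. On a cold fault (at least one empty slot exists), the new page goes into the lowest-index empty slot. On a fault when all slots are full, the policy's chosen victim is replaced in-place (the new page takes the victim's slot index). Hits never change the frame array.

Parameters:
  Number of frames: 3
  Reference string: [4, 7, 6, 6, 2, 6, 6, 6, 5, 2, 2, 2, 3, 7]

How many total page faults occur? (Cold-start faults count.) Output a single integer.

Answer: 7

Derivation:
Step 0: ref 4 → FAULT, frames=[4,-,-]
Step 1: ref 7 → FAULT, frames=[4,7,-]
Step 2: ref 6 → FAULT, frames=[4,7,6]
Step 3: ref 6 → HIT, frames=[4,7,6]
Step 4: ref 2 → FAULT (evict 4), frames=[2,7,6]
Step 5: ref 6 → HIT, frames=[2,7,6]
Step 6: ref 6 → HIT, frames=[2,7,6]
Step 7: ref 6 → HIT, frames=[2,7,6]
Step 8: ref 5 → FAULT (evict 7), frames=[2,5,6]
Step 9: ref 2 → HIT, frames=[2,5,6]
Step 10: ref 2 → HIT, frames=[2,5,6]
Step 11: ref 2 → HIT, frames=[2,5,6]
Step 12: ref 3 → FAULT (evict 6), frames=[2,5,3]
Step 13: ref 7 → FAULT (evict 5), frames=[2,7,3]
Total faults: 7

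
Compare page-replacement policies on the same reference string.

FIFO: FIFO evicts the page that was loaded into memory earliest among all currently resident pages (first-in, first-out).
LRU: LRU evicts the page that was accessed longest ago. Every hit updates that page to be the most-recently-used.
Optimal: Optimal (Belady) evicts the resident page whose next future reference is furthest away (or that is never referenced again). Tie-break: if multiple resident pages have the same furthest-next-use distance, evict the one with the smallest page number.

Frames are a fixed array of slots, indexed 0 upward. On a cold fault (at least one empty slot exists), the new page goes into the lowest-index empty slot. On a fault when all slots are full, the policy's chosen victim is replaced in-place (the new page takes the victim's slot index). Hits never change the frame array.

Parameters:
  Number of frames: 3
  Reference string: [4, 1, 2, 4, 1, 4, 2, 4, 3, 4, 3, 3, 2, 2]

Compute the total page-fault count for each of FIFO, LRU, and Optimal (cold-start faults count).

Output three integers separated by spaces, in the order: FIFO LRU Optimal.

Answer: 5 4 4

Derivation:
--- FIFO ---
  step 0: ref 4 -> FAULT, frames=[4,-,-] (faults so far: 1)
  step 1: ref 1 -> FAULT, frames=[4,1,-] (faults so far: 2)
  step 2: ref 2 -> FAULT, frames=[4,1,2] (faults so far: 3)
  step 3: ref 4 -> HIT, frames=[4,1,2] (faults so far: 3)
  step 4: ref 1 -> HIT, frames=[4,1,2] (faults so far: 3)
  step 5: ref 4 -> HIT, frames=[4,1,2] (faults so far: 3)
  step 6: ref 2 -> HIT, frames=[4,1,2] (faults so far: 3)
  step 7: ref 4 -> HIT, frames=[4,1,2] (faults so far: 3)
  step 8: ref 3 -> FAULT, evict 4, frames=[3,1,2] (faults so far: 4)
  step 9: ref 4 -> FAULT, evict 1, frames=[3,4,2] (faults so far: 5)
  step 10: ref 3 -> HIT, frames=[3,4,2] (faults so far: 5)
  step 11: ref 3 -> HIT, frames=[3,4,2] (faults so far: 5)
  step 12: ref 2 -> HIT, frames=[3,4,2] (faults so far: 5)
  step 13: ref 2 -> HIT, frames=[3,4,2] (faults so far: 5)
  FIFO total faults: 5
--- LRU ---
  step 0: ref 4 -> FAULT, frames=[4,-,-] (faults so far: 1)
  step 1: ref 1 -> FAULT, frames=[4,1,-] (faults so far: 2)
  step 2: ref 2 -> FAULT, frames=[4,1,2] (faults so far: 3)
  step 3: ref 4 -> HIT, frames=[4,1,2] (faults so far: 3)
  step 4: ref 1 -> HIT, frames=[4,1,2] (faults so far: 3)
  step 5: ref 4 -> HIT, frames=[4,1,2] (faults so far: 3)
  step 6: ref 2 -> HIT, frames=[4,1,2] (faults so far: 3)
  step 7: ref 4 -> HIT, frames=[4,1,2] (faults so far: 3)
  step 8: ref 3 -> FAULT, evict 1, frames=[4,3,2] (faults so far: 4)
  step 9: ref 4 -> HIT, frames=[4,3,2] (faults so far: 4)
  step 10: ref 3 -> HIT, frames=[4,3,2] (faults so far: 4)
  step 11: ref 3 -> HIT, frames=[4,3,2] (faults so far: 4)
  step 12: ref 2 -> HIT, frames=[4,3,2] (faults so far: 4)
  step 13: ref 2 -> HIT, frames=[4,3,2] (faults so far: 4)
  LRU total faults: 4
--- Optimal ---
  step 0: ref 4 -> FAULT, frames=[4,-,-] (faults so far: 1)
  step 1: ref 1 -> FAULT, frames=[4,1,-] (faults so far: 2)
  step 2: ref 2 -> FAULT, frames=[4,1,2] (faults so far: 3)
  step 3: ref 4 -> HIT, frames=[4,1,2] (faults so far: 3)
  step 4: ref 1 -> HIT, frames=[4,1,2] (faults so far: 3)
  step 5: ref 4 -> HIT, frames=[4,1,2] (faults so far: 3)
  step 6: ref 2 -> HIT, frames=[4,1,2] (faults so far: 3)
  step 7: ref 4 -> HIT, frames=[4,1,2] (faults so far: 3)
  step 8: ref 3 -> FAULT, evict 1, frames=[4,3,2] (faults so far: 4)
  step 9: ref 4 -> HIT, frames=[4,3,2] (faults so far: 4)
  step 10: ref 3 -> HIT, frames=[4,3,2] (faults so far: 4)
  step 11: ref 3 -> HIT, frames=[4,3,2] (faults so far: 4)
  step 12: ref 2 -> HIT, frames=[4,3,2] (faults so far: 4)
  step 13: ref 2 -> HIT, frames=[4,3,2] (faults so far: 4)
  Optimal total faults: 4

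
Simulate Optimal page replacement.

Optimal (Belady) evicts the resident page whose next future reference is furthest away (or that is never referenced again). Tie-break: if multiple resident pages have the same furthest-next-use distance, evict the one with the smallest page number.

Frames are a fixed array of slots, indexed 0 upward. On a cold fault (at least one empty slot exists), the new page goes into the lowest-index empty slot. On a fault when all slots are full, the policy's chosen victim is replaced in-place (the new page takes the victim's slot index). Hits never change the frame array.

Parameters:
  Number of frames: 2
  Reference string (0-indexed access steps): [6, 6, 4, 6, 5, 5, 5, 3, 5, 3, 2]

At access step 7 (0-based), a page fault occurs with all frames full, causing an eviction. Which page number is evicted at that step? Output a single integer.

Step 0: ref 6 -> FAULT, frames=[6,-]
Step 1: ref 6 -> HIT, frames=[6,-]
Step 2: ref 4 -> FAULT, frames=[6,4]
Step 3: ref 6 -> HIT, frames=[6,4]
Step 4: ref 5 -> FAULT, evict 4, frames=[6,5]
Step 5: ref 5 -> HIT, frames=[6,5]
Step 6: ref 5 -> HIT, frames=[6,5]
Step 7: ref 3 -> FAULT, evict 6, frames=[3,5]
At step 7: evicted page 6

Answer: 6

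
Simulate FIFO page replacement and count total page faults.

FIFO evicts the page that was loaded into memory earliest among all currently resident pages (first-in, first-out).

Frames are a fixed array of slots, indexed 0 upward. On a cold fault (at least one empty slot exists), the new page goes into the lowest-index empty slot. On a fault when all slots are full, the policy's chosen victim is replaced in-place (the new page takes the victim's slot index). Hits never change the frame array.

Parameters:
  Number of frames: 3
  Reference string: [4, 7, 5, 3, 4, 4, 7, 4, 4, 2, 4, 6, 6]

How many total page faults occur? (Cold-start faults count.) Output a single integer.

Step 0: ref 4 → FAULT, frames=[4,-,-]
Step 1: ref 7 → FAULT, frames=[4,7,-]
Step 2: ref 5 → FAULT, frames=[4,7,5]
Step 3: ref 3 → FAULT (evict 4), frames=[3,7,5]
Step 4: ref 4 → FAULT (evict 7), frames=[3,4,5]
Step 5: ref 4 → HIT, frames=[3,4,5]
Step 6: ref 7 → FAULT (evict 5), frames=[3,4,7]
Step 7: ref 4 → HIT, frames=[3,4,7]
Step 8: ref 4 → HIT, frames=[3,4,7]
Step 9: ref 2 → FAULT (evict 3), frames=[2,4,7]
Step 10: ref 4 → HIT, frames=[2,4,7]
Step 11: ref 6 → FAULT (evict 4), frames=[2,6,7]
Step 12: ref 6 → HIT, frames=[2,6,7]
Total faults: 8

Answer: 8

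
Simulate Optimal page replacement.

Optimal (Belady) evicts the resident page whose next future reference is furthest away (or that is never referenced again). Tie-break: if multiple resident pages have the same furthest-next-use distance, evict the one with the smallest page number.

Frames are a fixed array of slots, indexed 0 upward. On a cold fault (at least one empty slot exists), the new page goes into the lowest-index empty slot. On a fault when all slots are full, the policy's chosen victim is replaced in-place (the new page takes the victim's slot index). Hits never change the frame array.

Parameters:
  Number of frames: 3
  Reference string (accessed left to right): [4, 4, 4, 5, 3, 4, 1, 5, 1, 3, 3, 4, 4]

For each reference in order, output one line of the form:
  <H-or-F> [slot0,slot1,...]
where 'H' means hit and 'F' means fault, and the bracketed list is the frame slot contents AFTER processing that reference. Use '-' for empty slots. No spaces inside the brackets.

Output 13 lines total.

F [4,-,-]
H [4,-,-]
H [4,-,-]
F [4,5,-]
F [4,5,3]
H [4,5,3]
F [1,5,3]
H [1,5,3]
H [1,5,3]
H [1,5,3]
H [1,5,3]
F [4,5,3]
H [4,5,3]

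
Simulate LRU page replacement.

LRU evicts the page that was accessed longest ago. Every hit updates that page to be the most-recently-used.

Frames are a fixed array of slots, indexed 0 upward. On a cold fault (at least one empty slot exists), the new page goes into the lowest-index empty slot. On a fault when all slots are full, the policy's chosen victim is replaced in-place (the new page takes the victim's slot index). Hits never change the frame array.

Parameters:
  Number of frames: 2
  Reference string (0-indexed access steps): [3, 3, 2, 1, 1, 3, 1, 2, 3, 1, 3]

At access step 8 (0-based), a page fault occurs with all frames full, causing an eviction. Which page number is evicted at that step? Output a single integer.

Step 0: ref 3 -> FAULT, frames=[3,-]
Step 1: ref 3 -> HIT, frames=[3,-]
Step 2: ref 2 -> FAULT, frames=[3,2]
Step 3: ref 1 -> FAULT, evict 3, frames=[1,2]
Step 4: ref 1 -> HIT, frames=[1,2]
Step 5: ref 3 -> FAULT, evict 2, frames=[1,3]
Step 6: ref 1 -> HIT, frames=[1,3]
Step 7: ref 2 -> FAULT, evict 3, frames=[1,2]
Step 8: ref 3 -> FAULT, evict 1, frames=[3,2]
At step 8: evicted page 1

Answer: 1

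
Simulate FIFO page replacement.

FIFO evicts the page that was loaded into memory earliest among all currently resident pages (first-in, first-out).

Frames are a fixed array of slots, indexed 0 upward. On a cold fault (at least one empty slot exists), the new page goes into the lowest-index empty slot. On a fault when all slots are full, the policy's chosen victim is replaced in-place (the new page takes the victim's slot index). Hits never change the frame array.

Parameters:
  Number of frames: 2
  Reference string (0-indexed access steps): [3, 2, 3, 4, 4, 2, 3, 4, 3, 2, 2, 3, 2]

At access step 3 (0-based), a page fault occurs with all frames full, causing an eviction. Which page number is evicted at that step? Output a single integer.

Answer: 3

Derivation:
Step 0: ref 3 -> FAULT, frames=[3,-]
Step 1: ref 2 -> FAULT, frames=[3,2]
Step 2: ref 3 -> HIT, frames=[3,2]
Step 3: ref 4 -> FAULT, evict 3, frames=[4,2]
At step 3: evicted page 3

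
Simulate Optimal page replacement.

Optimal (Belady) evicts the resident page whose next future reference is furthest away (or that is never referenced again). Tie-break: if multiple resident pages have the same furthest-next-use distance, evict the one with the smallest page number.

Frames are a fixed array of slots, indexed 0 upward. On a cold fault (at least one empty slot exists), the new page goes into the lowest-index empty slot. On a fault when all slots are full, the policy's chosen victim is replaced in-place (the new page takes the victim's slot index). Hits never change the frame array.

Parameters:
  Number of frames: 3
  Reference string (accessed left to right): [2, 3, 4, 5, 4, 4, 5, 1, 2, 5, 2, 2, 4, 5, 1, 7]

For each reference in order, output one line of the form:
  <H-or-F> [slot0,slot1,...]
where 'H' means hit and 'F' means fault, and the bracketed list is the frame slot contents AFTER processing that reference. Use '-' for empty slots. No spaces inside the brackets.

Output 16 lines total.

F [2,-,-]
F [2,3,-]
F [2,3,4]
F [2,5,4]
H [2,5,4]
H [2,5,4]
H [2,5,4]
F [2,5,1]
H [2,5,1]
H [2,5,1]
H [2,5,1]
H [2,5,1]
F [4,5,1]
H [4,5,1]
H [4,5,1]
F [4,5,7]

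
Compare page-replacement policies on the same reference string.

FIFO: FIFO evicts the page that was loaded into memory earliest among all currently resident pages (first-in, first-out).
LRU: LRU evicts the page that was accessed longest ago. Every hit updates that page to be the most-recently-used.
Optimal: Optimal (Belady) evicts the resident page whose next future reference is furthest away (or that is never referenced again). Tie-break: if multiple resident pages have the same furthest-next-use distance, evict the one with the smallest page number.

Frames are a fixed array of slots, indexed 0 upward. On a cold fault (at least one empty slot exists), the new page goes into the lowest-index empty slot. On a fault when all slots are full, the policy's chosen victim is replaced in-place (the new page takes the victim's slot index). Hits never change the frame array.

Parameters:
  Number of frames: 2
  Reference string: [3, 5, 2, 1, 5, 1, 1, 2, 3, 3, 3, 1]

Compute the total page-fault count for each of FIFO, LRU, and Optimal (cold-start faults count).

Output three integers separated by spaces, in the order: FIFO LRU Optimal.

Answer: 8 8 6

Derivation:
--- FIFO ---
  step 0: ref 3 -> FAULT, frames=[3,-] (faults so far: 1)
  step 1: ref 5 -> FAULT, frames=[3,5] (faults so far: 2)
  step 2: ref 2 -> FAULT, evict 3, frames=[2,5] (faults so far: 3)
  step 3: ref 1 -> FAULT, evict 5, frames=[2,1] (faults so far: 4)
  step 4: ref 5 -> FAULT, evict 2, frames=[5,1] (faults so far: 5)
  step 5: ref 1 -> HIT, frames=[5,1] (faults so far: 5)
  step 6: ref 1 -> HIT, frames=[5,1] (faults so far: 5)
  step 7: ref 2 -> FAULT, evict 1, frames=[5,2] (faults so far: 6)
  step 8: ref 3 -> FAULT, evict 5, frames=[3,2] (faults so far: 7)
  step 9: ref 3 -> HIT, frames=[3,2] (faults so far: 7)
  step 10: ref 3 -> HIT, frames=[3,2] (faults so far: 7)
  step 11: ref 1 -> FAULT, evict 2, frames=[3,1] (faults so far: 8)
  FIFO total faults: 8
--- LRU ---
  step 0: ref 3 -> FAULT, frames=[3,-] (faults so far: 1)
  step 1: ref 5 -> FAULT, frames=[3,5] (faults so far: 2)
  step 2: ref 2 -> FAULT, evict 3, frames=[2,5] (faults so far: 3)
  step 3: ref 1 -> FAULT, evict 5, frames=[2,1] (faults so far: 4)
  step 4: ref 5 -> FAULT, evict 2, frames=[5,1] (faults so far: 5)
  step 5: ref 1 -> HIT, frames=[5,1] (faults so far: 5)
  step 6: ref 1 -> HIT, frames=[5,1] (faults so far: 5)
  step 7: ref 2 -> FAULT, evict 5, frames=[2,1] (faults so far: 6)
  step 8: ref 3 -> FAULT, evict 1, frames=[2,3] (faults so far: 7)
  step 9: ref 3 -> HIT, frames=[2,3] (faults so far: 7)
  step 10: ref 3 -> HIT, frames=[2,3] (faults so far: 7)
  step 11: ref 1 -> FAULT, evict 2, frames=[1,3] (faults so far: 8)
  LRU total faults: 8
--- Optimal ---
  step 0: ref 3 -> FAULT, frames=[3,-] (faults so far: 1)
  step 1: ref 5 -> FAULT, frames=[3,5] (faults so far: 2)
  step 2: ref 2 -> FAULT, evict 3, frames=[2,5] (faults so far: 3)
  step 3: ref 1 -> FAULT, evict 2, frames=[1,5] (faults so far: 4)
  step 4: ref 5 -> HIT, frames=[1,5] (faults so far: 4)
  step 5: ref 1 -> HIT, frames=[1,5] (faults so far: 4)
  step 6: ref 1 -> HIT, frames=[1,5] (faults so far: 4)
  step 7: ref 2 -> FAULT, evict 5, frames=[1,2] (faults so far: 5)
  step 8: ref 3 -> FAULT, evict 2, frames=[1,3] (faults so far: 6)
  step 9: ref 3 -> HIT, frames=[1,3] (faults so far: 6)
  step 10: ref 3 -> HIT, frames=[1,3] (faults so far: 6)
  step 11: ref 1 -> HIT, frames=[1,3] (faults so far: 6)
  Optimal total faults: 6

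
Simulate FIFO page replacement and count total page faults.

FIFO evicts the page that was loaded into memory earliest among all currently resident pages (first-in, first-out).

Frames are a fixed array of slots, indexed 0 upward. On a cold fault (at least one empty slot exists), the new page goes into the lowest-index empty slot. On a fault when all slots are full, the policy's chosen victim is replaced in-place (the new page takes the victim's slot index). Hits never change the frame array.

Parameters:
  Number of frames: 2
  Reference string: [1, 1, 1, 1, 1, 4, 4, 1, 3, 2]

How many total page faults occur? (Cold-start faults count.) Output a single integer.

Answer: 4

Derivation:
Step 0: ref 1 → FAULT, frames=[1,-]
Step 1: ref 1 → HIT, frames=[1,-]
Step 2: ref 1 → HIT, frames=[1,-]
Step 3: ref 1 → HIT, frames=[1,-]
Step 4: ref 1 → HIT, frames=[1,-]
Step 5: ref 4 → FAULT, frames=[1,4]
Step 6: ref 4 → HIT, frames=[1,4]
Step 7: ref 1 → HIT, frames=[1,4]
Step 8: ref 3 → FAULT (evict 1), frames=[3,4]
Step 9: ref 2 → FAULT (evict 4), frames=[3,2]
Total faults: 4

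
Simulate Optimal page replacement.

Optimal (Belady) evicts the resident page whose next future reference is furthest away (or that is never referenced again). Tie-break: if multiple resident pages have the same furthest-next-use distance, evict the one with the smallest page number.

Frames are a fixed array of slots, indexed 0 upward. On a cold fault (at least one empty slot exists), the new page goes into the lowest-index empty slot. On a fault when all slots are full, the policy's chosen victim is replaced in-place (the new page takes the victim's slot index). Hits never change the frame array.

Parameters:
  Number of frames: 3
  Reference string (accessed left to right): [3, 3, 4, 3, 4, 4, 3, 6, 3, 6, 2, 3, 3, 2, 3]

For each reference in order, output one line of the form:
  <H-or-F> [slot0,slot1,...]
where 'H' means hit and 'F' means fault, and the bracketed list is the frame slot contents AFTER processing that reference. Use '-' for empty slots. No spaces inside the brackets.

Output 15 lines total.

F [3,-,-]
H [3,-,-]
F [3,4,-]
H [3,4,-]
H [3,4,-]
H [3,4,-]
H [3,4,-]
F [3,4,6]
H [3,4,6]
H [3,4,6]
F [3,2,6]
H [3,2,6]
H [3,2,6]
H [3,2,6]
H [3,2,6]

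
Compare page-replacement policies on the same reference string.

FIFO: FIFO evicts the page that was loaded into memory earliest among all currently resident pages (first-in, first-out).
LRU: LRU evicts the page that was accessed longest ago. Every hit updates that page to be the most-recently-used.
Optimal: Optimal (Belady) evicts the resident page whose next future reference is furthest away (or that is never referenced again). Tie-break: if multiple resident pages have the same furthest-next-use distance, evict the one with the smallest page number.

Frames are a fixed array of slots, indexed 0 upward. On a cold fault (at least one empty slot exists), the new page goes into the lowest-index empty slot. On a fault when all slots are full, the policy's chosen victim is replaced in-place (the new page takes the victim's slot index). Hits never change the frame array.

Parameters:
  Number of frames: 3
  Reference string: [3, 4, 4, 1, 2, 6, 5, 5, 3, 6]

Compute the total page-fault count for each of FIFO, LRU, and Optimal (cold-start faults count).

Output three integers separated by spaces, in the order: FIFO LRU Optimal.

--- FIFO ---
  step 0: ref 3 -> FAULT, frames=[3,-,-] (faults so far: 1)
  step 1: ref 4 -> FAULT, frames=[3,4,-] (faults so far: 2)
  step 2: ref 4 -> HIT, frames=[3,4,-] (faults so far: 2)
  step 3: ref 1 -> FAULT, frames=[3,4,1] (faults so far: 3)
  step 4: ref 2 -> FAULT, evict 3, frames=[2,4,1] (faults so far: 4)
  step 5: ref 6 -> FAULT, evict 4, frames=[2,6,1] (faults so far: 5)
  step 6: ref 5 -> FAULT, evict 1, frames=[2,6,5] (faults so far: 6)
  step 7: ref 5 -> HIT, frames=[2,6,5] (faults so far: 6)
  step 8: ref 3 -> FAULT, evict 2, frames=[3,6,5] (faults so far: 7)
  step 9: ref 6 -> HIT, frames=[3,6,5] (faults so far: 7)
  FIFO total faults: 7
--- LRU ---
  step 0: ref 3 -> FAULT, frames=[3,-,-] (faults so far: 1)
  step 1: ref 4 -> FAULT, frames=[3,4,-] (faults so far: 2)
  step 2: ref 4 -> HIT, frames=[3,4,-] (faults so far: 2)
  step 3: ref 1 -> FAULT, frames=[3,4,1] (faults so far: 3)
  step 4: ref 2 -> FAULT, evict 3, frames=[2,4,1] (faults so far: 4)
  step 5: ref 6 -> FAULT, evict 4, frames=[2,6,1] (faults so far: 5)
  step 6: ref 5 -> FAULT, evict 1, frames=[2,6,5] (faults so far: 6)
  step 7: ref 5 -> HIT, frames=[2,6,5] (faults so far: 6)
  step 8: ref 3 -> FAULT, evict 2, frames=[3,6,5] (faults so far: 7)
  step 9: ref 6 -> HIT, frames=[3,6,5] (faults so far: 7)
  LRU total faults: 7
--- Optimal ---
  step 0: ref 3 -> FAULT, frames=[3,-,-] (faults so far: 1)
  step 1: ref 4 -> FAULT, frames=[3,4,-] (faults so far: 2)
  step 2: ref 4 -> HIT, frames=[3,4,-] (faults so far: 2)
  step 3: ref 1 -> FAULT, frames=[3,4,1] (faults so far: 3)
  step 4: ref 2 -> FAULT, evict 1, frames=[3,4,2] (faults so far: 4)
  step 5: ref 6 -> FAULT, evict 2, frames=[3,4,6] (faults so far: 5)
  step 6: ref 5 -> FAULT, evict 4, frames=[3,5,6] (faults so far: 6)
  step 7: ref 5 -> HIT, frames=[3,5,6] (faults so far: 6)
  step 8: ref 3 -> HIT, frames=[3,5,6] (faults so far: 6)
  step 9: ref 6 -> HIT, frames=[3,5,6] (faults so far: 6)
  Optimal total faults: 6

Answer: 7 7 6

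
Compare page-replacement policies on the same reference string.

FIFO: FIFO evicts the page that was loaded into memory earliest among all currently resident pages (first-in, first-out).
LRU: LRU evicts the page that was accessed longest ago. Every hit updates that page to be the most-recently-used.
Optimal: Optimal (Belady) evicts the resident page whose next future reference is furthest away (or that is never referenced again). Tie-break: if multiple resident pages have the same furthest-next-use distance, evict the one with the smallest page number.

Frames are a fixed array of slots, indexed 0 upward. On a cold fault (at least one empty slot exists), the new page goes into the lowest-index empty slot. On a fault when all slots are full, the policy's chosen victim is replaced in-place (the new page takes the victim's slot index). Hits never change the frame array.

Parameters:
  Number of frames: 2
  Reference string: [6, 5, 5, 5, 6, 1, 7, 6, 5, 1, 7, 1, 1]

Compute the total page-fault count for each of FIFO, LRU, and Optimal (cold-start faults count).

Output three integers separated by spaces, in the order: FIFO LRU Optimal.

Answer: 8 8 6

Derivation:
--- FIFO ---
  step 0: ref 6 -> FAULT, frames=[6,-] (faults so far: 1)
  step 1: ref 5 -> FAULT, frames=[6,5] (faults so far: 2)
  step 2: ref 5 -> HIT, frames=[6,5] (faults so far: 2)
  step 3: ref 5 -> HIT, frames=[6,5] (faults so far: 2)
  step 4: ref 6 -> HIT, frames=[6,5] (faults so far: 2)
  step 5: ref 1 -> FAULT, evict 6, frames=[1,5] (faults so far: 3)
  step 6: ref 7 -> FAULT, evict 5, frames=[1,7] (faults so far: 4)
  step 7: ref 6 -> FAULT, evict 1, frames=[6,7] (faults so far: 5)
  step 8: ref 5 -> FAULT, evict 7, frames=[6,5] (faults so far: 6)
  step 9: ref 1 -> FAULT, evict 6, frames=[1,5] (faults so far: 7)
  step 10: ref 7 -> FAULT, evict 5, frames=[1,7] (faults so far: 8)
  step 11: ref 1 -> HIT, frames=[1,7] (faults so far: 8)
  step 12: ref 1 -> HIT, frames=[1,7] (faults so far: 8)
  FIFO total faults: 8
--- LRU ---
  step 0: ref 6 -> FAULT, frames=[6,-] (faults so far: 1)
  step 1: ref 5 -> FAULT, frames=[6,5] (faults so far: 2)
  step 2: ref 5 -> HIT, frames=[6,5] (faults so far: 2)
  step 3: ref 5 -> HIT, frames=[6,5] (faults so far: 2)
  step 4: ref 6 -> HIT, frames=[6,5] (faults so far: 2)
  step 5: ref 1 -> FAULT, evict 5, frames=[6,1] (faults so far: 3)
  step 6: ref 7 -> FAULT, evict 6, frames=[7,1] (faults so far: 4)
  step 7: ref 6 -> FAULT, evict 1, frames=[7,6] (faults so far: 5)
  step 8: ref 5 -> FAULT, evict 7, frames=[5,6] (faults so far: 6)
  step 9: ref 1 -> FAULT, evict 6, frames=[5,1] (faults so far: 7)
  step 10: ref 7 -> FAULT, evict 5, frames=[7,1] (faults so far: 8)
  step 11: ref 1 -> HIT, frames=[7,1] (faults so far: 8)
  step 12: ref 1 -> HIT, frames=[7,1] (faults so far: 8)
  LRU total faults: 8
--- Optimal ---
  step 0: ref 6 -> FAULT, frames=[6,-] (faults so far: 1)
  step 1: ref 5 -> FAULT, frames=[6,5] (faults so far: 2)
  step 2: ref 5 -> HIT, frames=[6,5] (faults so far: 2)
  step 3: ref 5 -> HIT, frames=[6,5] (faults so far: 2)
  step 4: ref 6 -> HIT, frames=[6,5] (faults so far: 2)
  step 5: ref 1 -> FAULT, evict 5, frames=[6,1] (faults so far: 3)
  step 6: ref 7 -> FAULT, evict 1, frames=[6,7] (faults so far: 4)
  step 7: ref 6 -> HIT, frames=[6,7] (faults so far: 4)
  step 8: ref 5 -> FAULT, evict 6, frames=[5,7] (faults so far: 5)
  step 9: ref 1 -> FAULT, evict 5, frames=[1,7] (faults so far: 6)
  step 10: ref 7 -> HIT, frames=[1,7] (faults so far: 6)
  step 11: ref 1 -> HIT, frames=[1,7] (faults so far: 6)
  step 12: ref 1 -> HIT, frames=[1,7] (faults so far: 6)
  Optimal total faults: 6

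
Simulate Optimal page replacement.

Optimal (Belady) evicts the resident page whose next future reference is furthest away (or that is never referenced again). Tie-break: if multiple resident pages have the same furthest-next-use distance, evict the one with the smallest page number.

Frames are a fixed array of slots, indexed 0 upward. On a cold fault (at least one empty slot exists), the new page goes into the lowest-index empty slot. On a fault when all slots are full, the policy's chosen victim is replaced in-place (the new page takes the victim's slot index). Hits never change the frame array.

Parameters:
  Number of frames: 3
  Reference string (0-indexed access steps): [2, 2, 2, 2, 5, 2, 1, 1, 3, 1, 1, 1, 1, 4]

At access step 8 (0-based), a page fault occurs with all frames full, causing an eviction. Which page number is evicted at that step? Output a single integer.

Answer: 2

Derivation:
Step 0: ref 2 -> FAULT, frames=[2,-,-]
Step 1: ref 2 -> HIT, frames=[2,-,-]
Step 2: ref 2 -> HIT, frames=[2,-,-]
Step 3: ref 2 -> HIT, frames=[2,-,-]
Step 4: ref 5 -> FAULT, frames=[2,5,-]
Step 5: ref 2 -> HIT, frames=[2,5,-]
Step 6: ref 1 -> FAULT, frames=[2,5,1]
Step 7: ref 1 -> HIT, frames=[2,5,1]
Step 8: ref 3 -> FAULT, evict 2, frames=[3,5,1]
At step 8: evicted page 2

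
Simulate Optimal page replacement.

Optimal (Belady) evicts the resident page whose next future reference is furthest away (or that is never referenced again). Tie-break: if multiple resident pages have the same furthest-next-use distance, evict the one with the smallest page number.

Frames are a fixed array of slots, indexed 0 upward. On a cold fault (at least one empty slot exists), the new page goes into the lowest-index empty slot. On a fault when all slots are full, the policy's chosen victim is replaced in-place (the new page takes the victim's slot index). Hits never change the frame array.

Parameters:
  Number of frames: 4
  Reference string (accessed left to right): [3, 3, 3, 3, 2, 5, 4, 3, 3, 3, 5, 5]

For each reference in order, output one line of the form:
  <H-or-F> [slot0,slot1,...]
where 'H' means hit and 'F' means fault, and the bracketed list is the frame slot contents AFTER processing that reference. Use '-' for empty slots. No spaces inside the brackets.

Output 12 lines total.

F [3,-,-,-]
H [3,-,-,-]
H [3,-,-,-]
H [3,-,-,-]
F [3,2,-,-]
F [3,2,5,-]
F [3,2,5,4]
H [3,2,5,4]
H [3,2,5,4]
H [3,2,5,4]
H [3,2,5,4]
H [3,2,5,4]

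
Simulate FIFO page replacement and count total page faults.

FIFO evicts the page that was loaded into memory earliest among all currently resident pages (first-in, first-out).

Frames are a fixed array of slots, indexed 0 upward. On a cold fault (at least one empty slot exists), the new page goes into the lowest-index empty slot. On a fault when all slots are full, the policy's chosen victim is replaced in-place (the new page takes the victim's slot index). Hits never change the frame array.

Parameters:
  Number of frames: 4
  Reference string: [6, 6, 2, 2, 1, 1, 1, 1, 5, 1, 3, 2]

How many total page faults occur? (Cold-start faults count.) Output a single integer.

Answer: 5

Derivation:
Step 0: ref 6 → FAULT, frames=[6,-,-,-]
Step 1: ref 6 → HIT, frames=[6,-,-,-]
Step 2: ref 2 → FAULT, frames=[6,2,-,-]
Step 3: ref 2 → HIT, frames=[6,2,-,-]
Step 4: ref 1 → FAULT, frames=[6,2,1,-]
Step 5: ref 1 → HIT, frames=[6,2,1,-]
Step 6: ref 1 → HIT, frames=[6,2,1,-]
Step 7: ref 1 → HIT, frames=[6,2,1,-]
Step 8: ref 5 → FAULT, frames=[6,2,1,5]
Step 9: ref 1 → HIT, frames=[6,2,1,5]
Step 10: ref 3 → FAULT (evict 6), frames=[3,2,1,5]
Step 11: ref 2 → HIT, frames=[3,2,1,5]
Total faults: 5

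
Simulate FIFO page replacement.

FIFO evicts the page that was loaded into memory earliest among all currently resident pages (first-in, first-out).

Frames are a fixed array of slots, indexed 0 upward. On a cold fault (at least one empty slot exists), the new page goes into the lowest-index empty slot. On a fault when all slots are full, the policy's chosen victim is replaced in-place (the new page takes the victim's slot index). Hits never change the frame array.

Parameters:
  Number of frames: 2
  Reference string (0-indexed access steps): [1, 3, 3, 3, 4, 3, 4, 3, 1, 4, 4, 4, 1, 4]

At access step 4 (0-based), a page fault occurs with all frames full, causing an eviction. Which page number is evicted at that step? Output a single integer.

Answer: 1

Derivation:
Step 0: ref 1 -> FAULT, frames=[1,-]
Step 1: ref 3 -> FAULT, frames=[1,3]
Step 2: ref 3 -> HIT, frames=[1,3]
Step 3: ref 3 -> HIT, frames=[1,3]
Step 4: ref 4 -> FAULT, evict 1, frames=[4,3]
At step 4: evicted page 1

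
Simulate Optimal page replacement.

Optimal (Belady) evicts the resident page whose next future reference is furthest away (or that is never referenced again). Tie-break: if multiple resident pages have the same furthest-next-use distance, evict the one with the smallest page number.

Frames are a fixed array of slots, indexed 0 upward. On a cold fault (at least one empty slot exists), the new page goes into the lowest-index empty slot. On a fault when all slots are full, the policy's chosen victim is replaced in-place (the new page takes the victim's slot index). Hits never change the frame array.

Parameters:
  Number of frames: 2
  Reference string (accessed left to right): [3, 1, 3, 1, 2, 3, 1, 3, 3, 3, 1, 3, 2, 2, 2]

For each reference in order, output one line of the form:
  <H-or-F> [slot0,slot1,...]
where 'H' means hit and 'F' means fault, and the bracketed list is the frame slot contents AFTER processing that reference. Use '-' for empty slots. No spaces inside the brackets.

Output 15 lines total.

F [3,-]
F [3,1]
H [3,1]
H [3,1]
F [3,2]
H [3,2]
F [3,1]
H [3,1]
H [3,1]
H [3,1]
H [3,1]
H [3,1]
F [3,2]
H [3,2]
H [3,2]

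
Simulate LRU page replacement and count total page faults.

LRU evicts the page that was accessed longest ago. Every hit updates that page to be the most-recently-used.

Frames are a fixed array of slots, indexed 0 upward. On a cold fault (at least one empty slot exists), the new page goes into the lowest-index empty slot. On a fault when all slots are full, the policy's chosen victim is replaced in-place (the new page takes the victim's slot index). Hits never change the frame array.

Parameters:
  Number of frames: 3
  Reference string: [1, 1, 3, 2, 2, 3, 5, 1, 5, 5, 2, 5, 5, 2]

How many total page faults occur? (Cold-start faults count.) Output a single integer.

Step 0: ref 1 → FAULT, frames=[1,-,-]
Step 1: ref 1 → HIT, frames=[1,-,-]
Step 2: ref 3 → FAULT, frames=[1,3,-]
Step 3: ref 2 → FAULT, frames=[1,3,2]
Step 4: ref 2 → HIT, frames=[1,3,2]
Step 5: ref 3 → HIT, frames=[1,3,2]
Step 6: ref 5 → FAULT (evict 1), frames=[5,3,2]
Step 7: ref 1 → FAULT (evict 2), frames=[5,3,1]
Step 8: ref 5 → HIT, frames=[5,3,1]
Step 9: ref 5 → HIT, frames=[5,3,1]
Step 10: ref 2 → FAULT (evict 3), frames=[5,2,1]
Step 11: ref 5 → HIT, frames=[5,2,1]
Step 12: ref 5 → HIT, frames=[5,2,1]
Step 13: ref 2 → HIT, frames=[5,2,1]
Total faults: 6

Answer: 6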